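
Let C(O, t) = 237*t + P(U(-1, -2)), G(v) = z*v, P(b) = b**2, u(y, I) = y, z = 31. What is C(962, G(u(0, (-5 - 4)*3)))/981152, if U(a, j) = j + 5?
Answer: 9/981152 ≈ 9.1729e-6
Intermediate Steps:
U(a, j) = 5 + j
G(v) = 31*v
C(O, t) = 9 + 237*t (C(O, t) = 237*t + (5 - 2)**2 = 237*t + 3**2 = 237*t + 9 = 9 + 237*t)
C(962, G(u(0, (-5 - 4)*3)))/981152 = (9 + 237*(31*0))/981152 = (9 + 237*0)*(1/981152) = (9 + 0)*(1/981152) = 9*(1/981152) = 9/981152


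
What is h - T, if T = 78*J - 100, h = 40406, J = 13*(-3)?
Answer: 43548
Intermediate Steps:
J = -39
T = -3142 (T = 78*(-39) - 100 = -3042 - 100 = -3142)
h - T = 40406 - 1*(-3142) = 40406 + 3142 = 43548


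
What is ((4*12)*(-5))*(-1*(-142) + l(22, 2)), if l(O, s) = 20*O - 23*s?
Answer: -128640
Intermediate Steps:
l(O, s) = -23*s + 20*O
((4*12)*(-5))*(-1*(-142) + l(22, 2)) = ((4*12)*(-5))*(-1*(-142) + (-23*2 + 20*22)) = (48*(-5))*(142 + (-46 + 440)) = -240*(142 + 394) = -240*536 = -128640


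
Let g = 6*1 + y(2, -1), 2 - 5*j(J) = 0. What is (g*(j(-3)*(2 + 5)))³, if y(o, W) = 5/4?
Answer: 8365427/1000 ≈ 8365.4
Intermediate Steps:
y(o, W) = 5/4 (y(o, W) = 5*(¼) = 5/4)
j(J) = ⅖ (j(J) = ⅖ - ⅕*0 = ⅖ + 0 = ⅖)
g = 29/4 (g = 6*1 + 5/4 = 6 + 5/4 = 29/4 ≈ 7.2500)
(g*(j(-3)*(2 + 5)))³ = (29*(2*(2 + 5)/5)/4)³ = (29*((⅖)*7)/4)³ = ((29/4)*(14/5))³ = (203/10)³ = 8365427/1000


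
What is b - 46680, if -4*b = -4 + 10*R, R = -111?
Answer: -92803/2 ≈ -46402.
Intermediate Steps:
b = 557/2 (b = -(-4 + 10*(-111))/4 = -(-4 - 1110)/4 = -1/4*(-1114) = 557/2 ≈ 278.50)
b - 46680 = 557/2 - 46680 = -92803/2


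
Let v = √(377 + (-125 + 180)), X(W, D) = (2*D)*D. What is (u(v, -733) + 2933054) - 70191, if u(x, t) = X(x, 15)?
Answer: 2863313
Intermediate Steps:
X(W, D) = 2*D²
v = 12*√3 (v = √(377 + 55) = √432 = 12*√3 ≈ 20.785)
u(x, t) = 450 (u(x, t) = 2*15² = 2*225 = 450)
(u(v, -733) + 2933054) - 70191 = (450 + 2933054) - 70191 = 2933504 - 70191 = 2863313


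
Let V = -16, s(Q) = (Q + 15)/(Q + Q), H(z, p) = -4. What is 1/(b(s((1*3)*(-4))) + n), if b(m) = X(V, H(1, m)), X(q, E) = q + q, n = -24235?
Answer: -1/24267 ≈ -4.1208e-5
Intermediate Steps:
s(Q) = (15 + Q)/(2*Q) (s(Q) = (15 + Q)/((2*Q)) = (15 + Q)*(1/(2*Q)) = (15 + Q)/(2*Q))
X(q, E) = 2*q
b(m) = -32 (b(m) = 2*(-16) = -32)
1/(b(s((1*3)*(-4))) + n) = 1/(-32 - 24235) = 1/(-24267) = -1/24267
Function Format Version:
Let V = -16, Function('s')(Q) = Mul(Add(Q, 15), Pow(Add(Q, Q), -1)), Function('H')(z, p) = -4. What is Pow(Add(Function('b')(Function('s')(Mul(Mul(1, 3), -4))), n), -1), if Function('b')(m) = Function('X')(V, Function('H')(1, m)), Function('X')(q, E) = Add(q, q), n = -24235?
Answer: Rational(-1, 24267) ≈ -4.1208e-5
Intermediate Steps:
Function('s')(Q) = Mul(Rational(1, 2), Pow(Q, -1), Add(15, Q)) (Function('s')(Q) = Mul(Add(15, Q), Pow(Mul(2, Q), -1)) = Mul(Add(15, Q), Mul(Rational(1, 2), Pow(Q, -1))) = Mul(Rational(1, 2), Pow(Q, -1), Add(15, Q)))
Function('X')(q, E) = Mul(2, q)
Function('b')(m) = -32 (Function('b')(m) = Mul(2, -16) = -32)
Pow(Add(Function('b')(Function('s')(Mul(Mul(1, 3), -4))), n), -1) = Pow(Add(-32, -24235), -1) = Pow(-24267, -1) = Rational(-1, 24267)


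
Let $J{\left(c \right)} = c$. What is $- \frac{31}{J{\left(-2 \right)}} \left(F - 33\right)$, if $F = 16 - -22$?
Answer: $\frac{155}{2} \approx 77.5$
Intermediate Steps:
$F = 38$ ($F = 16 + 22 = 38$)
$- \frac{31}{J{\left(-2 \right)}} \left(F - 33\right) = - \frac{31}{-2} \left(38 - 33\right) = \left(-31\right) \left(- \frac{1}{2}\right) 5 = \frac{31}{2} \cdot 5 = \frac{155}{2}$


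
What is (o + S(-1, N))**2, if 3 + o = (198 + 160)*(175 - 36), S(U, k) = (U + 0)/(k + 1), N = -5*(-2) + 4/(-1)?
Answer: 121321249344/49 ≈ 2.4759e+9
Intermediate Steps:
N = 6 (N = 10 + 4*(-1) = 10 - 4 = 6)
S(U, k) = U/(1 + k)
o = 49759 (o = -3 + (198 + 160)*(175 - 36) = -3 + 358*139 = -3 + 49762 = 49759)
(o + S(-1, N))**2 = (49759 - 1/(1 + 6))**2 = (49759 - 1/7)**2 = (348312/7)**2 = 121321249344/49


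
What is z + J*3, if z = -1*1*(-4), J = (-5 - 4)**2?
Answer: 247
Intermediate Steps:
J = 81 (J = (-9)**2 = 81)
z = 4 (z = -1*(-4) = 4)
z + J*3 = 4 + 81*3 = 4 + 243 = 247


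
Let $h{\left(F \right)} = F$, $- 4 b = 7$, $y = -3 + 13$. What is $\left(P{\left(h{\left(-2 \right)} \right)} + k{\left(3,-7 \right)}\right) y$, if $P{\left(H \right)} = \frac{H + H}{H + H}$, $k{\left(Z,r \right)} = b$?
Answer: $- \frac{15}{2} \approx -7.5$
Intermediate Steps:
$y = 10$
$b = - \frac{7}{4}$ ($b = \left(- \frac{1}{4}\right) 7 = - \frac{7}{4} \approx -1.75$)
$k{\left(Z,r \right)} = - \frac{7}{4}$
$P{\left(H \right)} = 1$ ($P{\left(H \right)} = \frac{2 H}{2 H} = 2 H \frac{1}{2 H} = 1$)
$\left(P{\left(h{\left(-2 \right)} \right)} + k{\left(3,-7 \right)}\right) y = \left(1 - \frac{7}{4}\right) 10 = \left(- \frac{3}{4}\right) 10 = - \frac{15}{2}$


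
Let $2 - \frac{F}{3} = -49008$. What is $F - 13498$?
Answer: $133532$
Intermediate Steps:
$F = 147030$ ($F = 6 - -147024 = 6 + 147024 = 147030$)
$F - 13498 = 147030 - 13498 = 133532$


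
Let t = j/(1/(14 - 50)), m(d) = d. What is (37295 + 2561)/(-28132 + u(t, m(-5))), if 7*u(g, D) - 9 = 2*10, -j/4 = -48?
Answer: -5264/3715 ≈ -1.4170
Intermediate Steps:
j = 192 (j = -4*(-48) = 192)
t = -6912 (t = 192/(1/(14 - 50)) = 192/(1/(-36)) = 192/(-1/36) = 192*(-36) = -6912)
u(g, D) = 29/7 (u(g, D) = 9/7 + (2*10)/7 = 9/7 + (1/7)*20 = 9/7 + 20/7 = 29/7)
(37295 + 2561)/(-28132 + u(t, m(-5))) = (37295 + 2561)/(-28132 + 29/7) = 39856/(-196895/7) = 39856*(-7/196895) = -5264/3715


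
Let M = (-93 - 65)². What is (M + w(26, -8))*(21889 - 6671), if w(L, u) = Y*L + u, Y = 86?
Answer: 413807856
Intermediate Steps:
M = 24964 (M = (-158)² = 24964)
w(L, u) = u + 86*L (w(L, u) = 86*L + u = u + 86*L)
(M + w(26, -8))*(21889 - 6671) = (24964 + (-8 + 86*26))*(21889 - 6671) = (24964 + (-8 + 2236))*15218 = (24964 + 2228)*15218 = 27192*15218 = 413807856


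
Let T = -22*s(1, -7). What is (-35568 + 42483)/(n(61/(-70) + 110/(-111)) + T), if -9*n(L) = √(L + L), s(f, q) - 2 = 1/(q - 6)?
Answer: -15558734441250/95194658099 + 10517715*I*√56219835/95194658099 ≈ -163.44 + 0.82843*I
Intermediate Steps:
s(f, q) = 2 + 1/(-6 + q) (s(f, q) = 2 + 1/(q - 6) = 2 + 1/(-6 + q))
n(L) = -√2*√L/9 (n(L) = -√(L + L)/9 = -√2*√L/9)
T = -550/13 (T = -22*(-11 + 2*(-7))/(-6 - 7) = -22*(-11 - 14)/(-13) = -(-22)*(-25)/13 = -22*25/13 = -550/13 ≈ -42.308)
(-35568 + 42483)/(n(61/(-70) + 110/(-111)) + T) = (-35568 + 42483)/(-√2*√(61/(-70) + 110/(-111))/9 - 550/13) = 6915/(-√2*√(61*(-1/70) + 110*(-1/111))/9 - 550/13) = 6915/(-√2*√(-61/70 - 110/111)/9 - 550/13) = 6915/(-√2*√(-14471/7770)/9 - 550/13) = 6915/(-√2*I*√112439670/7770/9 - 550/13) = 6915/(-I*√56219835/34965 - 550/13) = 6915/(-550/13 - I*√56219835/34965)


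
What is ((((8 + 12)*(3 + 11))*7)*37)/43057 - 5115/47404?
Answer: 459643075/291582004 ≈ 1.5764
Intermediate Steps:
((((8 + 12)*(3 + 11))*7)*37)/43057 - 5115/47404 = (((20*14)*7)*37)*(1/43057) - 5115*1/47404 = ((280*7)*37)*(1/43057) - 5115/47404 = (1960*37)*(1/43057) - 5115/47404 = 72520*(1/43057) - 5115/47404 = 10360/6151 - 5115/47404 = 459643075/291582004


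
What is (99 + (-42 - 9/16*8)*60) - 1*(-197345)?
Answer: 194654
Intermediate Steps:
(99 + (-42 - 9/16*8)*60) - 1*(-197345) = (99 + (-42 - 9*1/16*8)*60) + 197345 = (99 + (-42 - 9/16*8)*60) + 197345 = (99 + (-42 - 9/2)*60) + 197345 = (99 - 93/2*60) + 197345 = (99 - 2790) + 197345 = -2691 + 197345 = 194654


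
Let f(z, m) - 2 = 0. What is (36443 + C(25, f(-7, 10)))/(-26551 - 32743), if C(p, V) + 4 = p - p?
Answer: -36439/59294 ≈ -0.61455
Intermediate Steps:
f(z, m) = 2 (f(z, m) = 2 + 0 = 2)
C(p, V) = -4 (C(p, V) = -4 + (p - p) = -4 + 0 = -4)
(36443 + C(25, f(-7, 10)))/(-26551 - 32743) = (36443 - 4)/(-26551 - 32743) = 36439/(-59294) = 36439*(-1/59294) = -36439/59294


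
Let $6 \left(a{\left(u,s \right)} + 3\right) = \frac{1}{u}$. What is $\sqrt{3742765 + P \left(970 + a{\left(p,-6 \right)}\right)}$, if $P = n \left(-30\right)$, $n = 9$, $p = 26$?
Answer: $\frac{\sqrt{2353611130}}{26} \approx 1865.9$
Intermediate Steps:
$a{\left(u,s \right)} = -3 + \frac{1}{6 u}$
$P = -270$ ($P = 9 \left(-30\right) = -270$)
$\sqrt{3742765 + P \left(970 + a{\left(p,-6 \right)}\right)} = \sqrt{3742765 - 270 \left(970 - \left(3 - \frac{1}{6 \cdot 26}\right)\right)} = \sqrt{3742765 - 270 \left(970 + \left(-3 + \frac{1}{6} \cdot \frac{1}{26}\right)\right)} = \sqrt{3742765 - 270 \left(970 + \left(-3 + \frac{1}{156}\right)\right)} = \sqrt{3742765 - 270 \left(970 - \frac{467}{156}\right)} = \sqrt{3742765 - \frac{6788385}{26}} = \sqrt{\frac{90523505}{26}} = \frac{\sqrt{2353611130}}{26}$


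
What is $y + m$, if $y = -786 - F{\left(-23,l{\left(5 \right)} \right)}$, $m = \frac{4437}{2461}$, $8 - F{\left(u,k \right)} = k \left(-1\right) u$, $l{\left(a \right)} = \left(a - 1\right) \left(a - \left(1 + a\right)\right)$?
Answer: $- \frac{2176009}{2461} \approx -884.2$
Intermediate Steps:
$l{\left(a \right)} = 1 - a$ ($l{\left(a \right)} = \left(-1 + a\right) \left(-1\right) = 1 - a$)
$F{\left(u,k \right)} = 8 + k u$ ($F{\left(u,k \right)} = 8 - k \left(-1\right) u = 8 - - k u = 8 + k u$)
$m = \frac{4437}{2461}$ ($m = 4437 \cdot \frac{1}{2461} = \frac{4437}{2461} \approx 1.8029$)
$y = -886$ ($y = -786 - \left(8 + \left(1 - 5\right) \left(-23\right)\right) = -786 - \left(8 - -92\right) = -786 - \left(8 + 92\right) = -786 - 100 = -886$)
$y + m = -886 + \frac{4437}{2461} = - \frac{2176009}{2461}$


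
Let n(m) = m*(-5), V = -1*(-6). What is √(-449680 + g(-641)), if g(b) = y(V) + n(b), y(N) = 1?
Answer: I*√446474 ≈ 668.19*I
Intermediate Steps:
V = 6
n(m) = -5*m
g(b) = 1 - 5*b
√(-449680 + g(-641)) = √(-449680 + (1 - 5*(-641))) = √(-449680 + (1 + 3205)) = √(-449680 + 3206) = √(-446474) = I*√446474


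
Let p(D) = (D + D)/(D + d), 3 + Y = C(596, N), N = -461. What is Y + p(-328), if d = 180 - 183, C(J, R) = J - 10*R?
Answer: 1722849/331 ≈ 5205.0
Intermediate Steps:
Y = 5203 (Y = -3 + (596 - 10*(-461)) = -3 + (596 + 4610) = -3 + 5206 = 5203)
d = -3
p(D) = 2*D/(-3 + D) (p(D) = (D + D)/(D - 3) = (2*D)/(-3 + D) = 2*D/(-3 + D))
Y + p(-328) = 5203 + 2*(-328)/(-3 - 328) = 5203 + 2*(-328)/(-331) = 5203 + 2*(-328)*(-1/331) = 5203 + 656/331 = 1722849/331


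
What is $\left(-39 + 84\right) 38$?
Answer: $1710$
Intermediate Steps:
$\left(-39 + 84\right) 38 = 45 \cdot 38 = 1710$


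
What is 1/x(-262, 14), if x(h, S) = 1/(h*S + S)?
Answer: -3654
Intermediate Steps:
x(h, S) = 1/(S + S*h) (x(h, S) = 1/(S*h + S) = 1/(S + S*h))
1/x(-262, 14) = 1/(1/(14*(1 - 262))) = 1/((1/14)/(-261)) = 1/((1/14)*(-1/261)) = 1/(-1/3654) = -3654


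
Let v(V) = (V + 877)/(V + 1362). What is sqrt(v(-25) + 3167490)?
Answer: sqrt(5662108070934)/1337 ≈ 1779.7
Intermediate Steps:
v(V) = (877 + V)/(1362 + V)
sqrt(v(-25) + 3167490) = sqrt((877 - 25)/(1362 - 25) + 3167490) = sqrt(852/1337 + 3167490) = sqrt(4234934982/1337) = sqrt(5662108070934)/1337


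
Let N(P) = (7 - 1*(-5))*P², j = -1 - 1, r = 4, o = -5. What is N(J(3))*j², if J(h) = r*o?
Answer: 19200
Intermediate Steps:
J(h) = -20 (J(h) = 4*(-5) = -20)
j = -2
N(P) = 12*P² (N(P) = (7 + 5)*P² = 12*P²)
N(J(3))*j² = (12*(-20)²)*(-2)² = (12*400)*4 = 4800*4 = 19200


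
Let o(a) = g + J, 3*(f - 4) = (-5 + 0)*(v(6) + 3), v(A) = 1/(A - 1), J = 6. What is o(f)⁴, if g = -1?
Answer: 625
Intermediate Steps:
v(A) = 1/(-1 + A)
f = -4/3 (f = 4 + ((-5 + 0)*(1/(-1 + 6) + 3))/3 = 4 + (-5*(1/5 + 3))/3 = 4 + (-5*(⅕ + 3))/3 = 4 + (-5*16/5)/3 = 4 + (⅓)*(-16) = 4 - 16/3 = -4/3 ≈ -1.3333)
o(a) = 5 (o(a) = -1 + 6 = 5)
o(f)⁴ = 5⁴ = 625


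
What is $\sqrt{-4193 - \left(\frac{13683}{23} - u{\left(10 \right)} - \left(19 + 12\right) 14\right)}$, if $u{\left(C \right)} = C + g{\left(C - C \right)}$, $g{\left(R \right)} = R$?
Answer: $\frac{i \sqrt{2297930}}{23} \approx 65.908 i$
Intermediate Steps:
$u{\left(C \right)} = C$ ($u{\left(C \right)} = C + \left(C - C\right) = C + 0 = C$)
$\sqrt{-4193 - \left(\frac{13683}{23} - u{\left(10 \right)} - \left(19 + 12\right) 14\right)} = \sqrt{-4193 + \left(\left(- \frac{575}{-529} + \left(19 + 12\right) 14\right) + \left(10 - 596\right)\right)} = \sqrt{-4193 + \left(\left(\left(-575\right) \left(- \frac{1}{529}\right) + 31 \cdot 14\right) - 586\right)} = \sqrt{-4193 + \left(\left(\frac{25}{23} + 434\right) - 586\right)} = \sqrt{-4193 + \left(\frac{10007}{23} - 586\right)} = \sqrt{-4193 - \frac{3471}{23}} = \sqrt{- \frac{99910}{23}} = \frac{i \sqrt{2297930}}{23}$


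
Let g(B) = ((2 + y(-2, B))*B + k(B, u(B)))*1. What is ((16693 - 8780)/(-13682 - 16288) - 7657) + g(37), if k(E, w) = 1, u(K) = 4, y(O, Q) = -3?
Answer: -230567123/29970 ≈ -7693.3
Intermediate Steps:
g(B) = 1 - B (g(B) = ((2 - 3)*B + 1)*1 = (-B + 1)*1 = (1 - B)*1 = 1 - B)
((16693 - 8780)/(-13682 - 16288) - 7657) + g(37) = ((16693 - 8780)/(-13682 - 16288) - 7657) + (1 - 1*37) = (7913/(-29970) - 7657) + (1 - 37) = (7913*(-1/29970) - 7657) - 36 = (-7913/29970 - 7657) - 36 = -229488203/29970 - 36 = -230567123/29970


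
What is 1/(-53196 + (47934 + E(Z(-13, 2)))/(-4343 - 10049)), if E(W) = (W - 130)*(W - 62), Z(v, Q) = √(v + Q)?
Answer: -1224363923720/65136025901981081 - 921088*I*√11/195408077705943243 ≈ -1.8797e-5 - 1.5633e-11*I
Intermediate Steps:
Z(v, Q) = √(Q + v)
E(W) = (-130 + W)*(-62 + W)
1/(-53196 + (47934 + E(Z(-13, 2)))/(-4343 - 10049)) = 1/(-53196 + (47934 + (8060 + (√(2 - 13))² - 192*√(2 - 13)))/(-4343 - 10049)) = 1/(-53196 + (47934 + (8060 + (√(-11))² - 192*I*√11))/(-14392)) = 1/(-53196 + (47934 + (8060 + (I*√11)² - 192*I*√11))*(-1/14392)) = 1/(-53196 + (47934 + (8060 - 11 - 192*I*√11))*(-1/14392)) = 1/(-53196 + (47934 + (8049 - 192*I*√11))*(-1/14392)) = 1/(-53196 + (55983 - 192*I*√11)*(-1/14392)) = 1/(-53196 + (-55983/14392 + 24*I*√11/1799)) = 1/(-765652815/14392 + 24*I*√11/1799)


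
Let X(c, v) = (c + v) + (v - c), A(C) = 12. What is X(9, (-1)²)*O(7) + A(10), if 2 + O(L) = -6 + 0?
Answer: -4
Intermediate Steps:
O(L) = -8 (O(L) = -2 + (-6 + 0) = -2 - 6 = -8)
X(c, v) = 2*v
X(9, (-1)²)*O(7) + A(10) = (2*(-1)²)*(-8) + 12 = (2*1)*(-8) + 12 = 2*(-8) + 12 = -16 + 12 = -4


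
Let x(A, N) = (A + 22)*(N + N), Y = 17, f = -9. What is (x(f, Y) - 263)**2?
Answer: 32041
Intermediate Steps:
x(A, N) = 2*N*(22 + A) (x(A, N) = (22 + A)*(2*N) = 2*N*(22 + A))
(x(f, Y) - 263)**2 = (2*17*(22 - 9) - 263)**2 = (2*17*13 - 263)**2 = (442 - 263)**2 = 179**2 = 32041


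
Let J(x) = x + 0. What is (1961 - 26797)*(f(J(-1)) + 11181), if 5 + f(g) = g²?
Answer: -277591972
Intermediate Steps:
J(x) = x
f(g) = -5 + g²
(1961 - 26797)*(f(J(-1)) + 11181) = (1961 - 26797)*((-5 + (-1)²) + 11181) = -24836*((-5 + 1) + 11181) = -24836*(-4 + 11181) = -24836*11177 = -277591972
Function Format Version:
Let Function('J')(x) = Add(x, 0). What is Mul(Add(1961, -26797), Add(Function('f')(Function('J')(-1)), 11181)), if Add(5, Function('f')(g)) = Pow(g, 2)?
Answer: -277591972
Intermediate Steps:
Function('J')(x) = x
Function('f')(g) = Add(-5, Pow(g, 2))
Mul(Add(1961, -26797), Add(Function('f')(Function('J')(-1)), 11181)) = Mul(Add(1961, -26797), Add(Add(-5, Pow(-1, 2)), 11181)) = Mul(-24836, Add(Add(-5, 1), 11181)) = Mul(-24836, Add(-4, 11181)) = Mul(-24836, 11177) = -277591972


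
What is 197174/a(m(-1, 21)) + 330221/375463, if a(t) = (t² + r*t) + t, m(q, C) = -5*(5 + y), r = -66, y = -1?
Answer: 37296458631/319143550 ≈ 116.86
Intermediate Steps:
m(q, C) = -20 (m(q, C) = -5*(5 - 1) = -5*4 = -20)
a(t) = t² - 65*t (a(t) = (t² - 66*t) + t = t² - 65*t)
197174/a(m(-1, 21)) + 330221/375463 = 197174/((-20*(-65 - 20))) + 330221/375463 = 197174/((-20*(-85))) + 330221*(1/375463) = 197174/1700 + 330221/375463 = 197174*(1/1700) + 330221/375463 = 98587/850 + 330221/375463 = 37296458631/319143550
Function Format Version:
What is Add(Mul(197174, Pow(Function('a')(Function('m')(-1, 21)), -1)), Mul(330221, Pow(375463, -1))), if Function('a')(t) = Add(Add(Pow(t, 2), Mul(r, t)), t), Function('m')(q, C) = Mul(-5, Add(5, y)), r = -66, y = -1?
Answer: Rational(37296458631, 319143550) ≈ 116.86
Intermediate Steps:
Function('m')(q, C) = -20 (Function('m')(q, C) = Mul(-5, Add(5, -1)) = Mul(-5, 4) = -20)
Function('a')(t) = Add(Pow(t, 2), Mul(-65, t)) (Function('a')(t) = Add(Add(Pow(t, 2), Mul(-66, t)), t) = Add(Pow(t, 2), Mul(-65, t)))
Add(Mul(197174, Pow(Function('a')(Function('m')(-1, 21)), -1)), Mul(330221, Pow(375463, -1))) = Add(Mul(197174, Pow(Mul(-20, Add(-65, -20)), -1)), Mul(330221, Pow(375463, -1))) = Add(Mul(197174, Pow(Mul(-20, -85), -1)), Mul(330221, Rational(1, 375463))) = Add(Mul(197174, Pow(1700, -1)), Rational(330221, 375463)) = Add(Mul(197174, Rational(1, 1700)), Rational(330221, 375463)) = Add(Rational(98587, 850), Rational(330221, 375463)) = Rational(37296458631, 319143550)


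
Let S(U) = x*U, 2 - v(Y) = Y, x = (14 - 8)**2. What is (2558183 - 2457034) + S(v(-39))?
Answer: 102625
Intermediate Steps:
x = 36 (x = 6**2 = 36)
v(Y) = 2 - Y
S(U) = 36*U
(2558183 - 2457034) + S(v(-39)) = (2558183 - 2457034) + 36*(2 - 1*(-39)) = 101149 + 36*(2 + 39) = 101149 + 36*41 = 101149 + 1476 = 102625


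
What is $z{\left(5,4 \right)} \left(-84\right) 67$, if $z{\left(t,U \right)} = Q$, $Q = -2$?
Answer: $11256$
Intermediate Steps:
$z{\left(t,U \right)} = -2$
$z{\left(5,4 \right)} \left(-84\right) 67 = \left(-2\right) \left(-84\right) 67 = 168 \cdot 67 = 11256$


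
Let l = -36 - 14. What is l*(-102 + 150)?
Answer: -2400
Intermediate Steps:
l = -50
l*(-102 + 150) = -50*(-102 + 150) = -50*48 = -2400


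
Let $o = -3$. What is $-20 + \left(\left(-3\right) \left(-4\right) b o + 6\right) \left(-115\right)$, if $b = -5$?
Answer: $-21410$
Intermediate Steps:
$-20 + \left(\left(-3\right) \left(-4\right) b o + 6\right) \left(-115\right) = -20 + \left(\left(-3\right) \left(-4\right) \left(-5\right) \left(-3\right) + 6\right) \left(-115\right) = -20 + \left(12 \left(-5\right) \left(-3\right) + 6\right) \left(-115\right) = -20 + \left(\left(-60\right) \left(-3\right) + 6\right) \left(-115\right) = -20 + \left(180 + 6\right) \left(-115\right) = -20 + 186 \left(-115\right) = -20 - 21390 = -21410$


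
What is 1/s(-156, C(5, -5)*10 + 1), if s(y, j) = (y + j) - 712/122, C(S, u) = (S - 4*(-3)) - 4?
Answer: -61/1881 ≈ -0.032430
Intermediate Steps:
C(S, u) = 8 + S (C(S, u) = (S + 12) - 4 = (12 + S) - 4 = 8 + S)
s(y, j) = -356/61 + j + y (s(y, j) = (j + y) - 712*1/122 = (j + y) - 356/61 = -356/61 + j + y)
1/s(-156, C(5, -5)*10 + 1) = 1/(-356/61 + ((8 + 5)*10 + 1) - 156) = 1/(-356/61 + (13*10 + 1) - 156) = 1/(-356/61 + (130 + 1) - 156) = 1/(-356/61 + 131 - 156) = 1/(-1881/61) = -61/1881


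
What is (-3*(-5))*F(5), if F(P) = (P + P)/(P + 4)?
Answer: 50/3 ≈ 16.667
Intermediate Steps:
F(P) = 2*P/(4 + P) (F(P) = (2*P)/(4 + P) = 2*P/(4 + P))
(-3*(-5))*F(5) = (-3*(-5))*(2*5/(4 + 5)) = 15*(2*5/9) = 15*(2*5*(⅑)) = 15*(10/9) = 50/3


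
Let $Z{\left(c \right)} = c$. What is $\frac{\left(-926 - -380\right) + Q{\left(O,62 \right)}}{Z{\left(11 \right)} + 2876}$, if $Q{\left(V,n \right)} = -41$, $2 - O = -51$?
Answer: $- \frac{587}{2887} \approx -0.20333$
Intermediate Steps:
$O = 53$ ($O = 2 - -51 = 2 + 51 = 53$)
$\frac{\left(-926 - -380\right) + Q{\left(O,62 \right)}}{Z{\left(11 \right)} + 2876} = \frac{\left(-926 - -380\right) - 41}{11 + 2876} = \frac{\left(-926 + 380\right) - 41}{2887} = \left(-546 - 41\right) \frac{1}{2887} = \left(-587\right) \frac{1}{2887} = - \frac{587}{2887}$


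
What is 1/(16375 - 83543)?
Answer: -1/67168 ≈ -1.4888e-5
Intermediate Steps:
1/(16375 - 83543) = 1/(-67168) = -1/67168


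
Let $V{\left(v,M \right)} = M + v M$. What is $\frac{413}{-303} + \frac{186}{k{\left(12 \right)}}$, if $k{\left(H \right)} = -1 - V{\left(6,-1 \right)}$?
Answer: $\frac{8980}{303} \approx 29.637$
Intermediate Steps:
$V{\left(v,M \right)} = M + M v$
$k{\left(H \right)} = 6$ ($k{\left(H \right)} = -1 - - (1 + 6) = -1 - \left(-1\right) 7 = -1 - -7 = -1 + 7 = 6$)
$\frac{413}{-303} + \frac{186}{k{\left(12 \right)}} = \frac{413}{-303} + \frac{186}{6} = 413 \left(- \frac{1}{303}\right) + 186 \cdot \frac{1}{6} = - \frac{413}{303} + 31 = \frac{8980}{303}$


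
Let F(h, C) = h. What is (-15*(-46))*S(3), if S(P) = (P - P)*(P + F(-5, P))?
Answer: 0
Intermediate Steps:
S(P) = 0 (S(P) = (P - P)*(P - 5) = 0*(-5 + P) = 0)
(-15*(-46))*S(3) = -15*(-46)*0 = 690*0 = 0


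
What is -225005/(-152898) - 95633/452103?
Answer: 9678149009/7680627166 ≈ 1.2601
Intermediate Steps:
-225005/(-152898) - 95633/452103 = -225005*(-1/152898) - 95633*1/452103 = 225005/152898 - 95633/452103 = 9678149009/7680627166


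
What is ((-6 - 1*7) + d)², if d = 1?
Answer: 144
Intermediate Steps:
((-6 - 1*7) + d)² = ((-6 - 1*7) + 1)² = ((-6 - 7) + 1)² = (-13 + 1)² = (-12)² = 144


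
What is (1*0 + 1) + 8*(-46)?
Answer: -367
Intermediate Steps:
(1*0 + 1) + 8*(-46) = (0 + 1) - 368 = 1 - 368 = -367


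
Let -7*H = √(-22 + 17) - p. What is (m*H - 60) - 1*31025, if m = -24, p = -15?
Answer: -217235/7 + 24*I*√5/7 ≈ -31034.0 + 7.6665*I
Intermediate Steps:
H = -15/7 - I*√5/7 (H = -(√(-22 + 17) - 1*(-15))/7 = -(√(-5) + 15)/7 = -(I*√5 + 15)/7 = -(15 + I*√5)/7 = -15/7 - I*√5/7 ≈ -2.1429 - 0.31944*I)
(m*H - 60) - 1*31025 = (-24*(-15/7 - I*√5/7) - 60) - 1*31025 = ((360/7 + 24*I*√5/7) - 60) - 31025 = (-60/7 + 24*I*√5/7) - 31025 = -217235/7 + 24*I*√5/7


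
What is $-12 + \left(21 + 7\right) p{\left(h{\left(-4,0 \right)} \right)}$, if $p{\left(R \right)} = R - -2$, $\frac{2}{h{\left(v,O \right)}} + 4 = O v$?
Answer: $30$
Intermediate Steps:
$h{\left(v,O \right)} = \frac{2}{-4 + O v}$
$p{\left(R \right)} = 2 + R$ ($p{\left(R \right)} = R + 2 = 2 + R$)
$-12 + \left(21 + 7\right) p{\left(h{\left(-4,0 \right)} \right)} = -12 + \left(21 + 7\right) \left(2 + \frac{2}{-4 + 0 \left(-4\right)}\right) = -12 + 28 \left(2 + \frac{2}{-4 + 0}\right) = -12 + 28 \left(2 + \frac{2}{-4}\right) = -12 + 28 \left(2 + 2 \left(- \frac{1}{4}\right)\right) = -12 + 28 \left(2 - \frac{1}{2}\right) = -12 + 28 \cdot \frac{3}{2} = -12 + 42 = 30$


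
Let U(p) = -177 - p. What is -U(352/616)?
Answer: 1243/7 ≈ 177.57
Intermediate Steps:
-U(352/616) = -(-177 - 352/616) = -(-177 - 1*4/7) = -(-177 - 4/7) = -1*(-1243/7) = 1243/7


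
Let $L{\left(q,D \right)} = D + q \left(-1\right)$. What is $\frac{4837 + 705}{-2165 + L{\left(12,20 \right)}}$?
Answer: $- \frac{5542}{2157} \approx -2.5693$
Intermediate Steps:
$L{\left(q,D \right)} = D - q$
$\frac{4837 + 705}{-2165 + L{\left(12,20 \right)}} = \frac{4837 + 705}{-2165 + \left(20 - 12\right)} = \frac{5542}{-2165 + \left(20 - 12\right)} = \frac{5542}{-2165 + 8} = \frac{5542}{-2157} = 5542 \left(- \frac{1}{2157}\right) = - \frac{5542}{2157}$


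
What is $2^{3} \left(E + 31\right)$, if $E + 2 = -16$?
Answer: $104$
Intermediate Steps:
$E = -18$ ($E = -2 - 16 = -18$)
$2^{3} \left(E + 31\right) = 2^{3} \left(-18 + 31\right) = 8 \cdot 13 = 104$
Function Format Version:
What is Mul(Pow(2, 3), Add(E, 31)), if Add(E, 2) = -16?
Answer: 104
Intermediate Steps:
E = -18 (E = Add(-2, -16) = -18)
Mul(Pow(2, 3), Add(E, 31)) = Mul(Pow(2, 3), Add(-18, 31)) = Mul(8, 13) = 104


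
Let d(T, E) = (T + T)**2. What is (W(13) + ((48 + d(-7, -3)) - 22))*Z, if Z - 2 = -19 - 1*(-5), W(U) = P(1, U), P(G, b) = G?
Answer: -2676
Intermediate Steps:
W(U) = 1
d(T, E) = 4*T**2 (d(T, E) = (2*T)**2 = 4*T**2)
Z = -12 (Z = 2 + (-19 - 1*(-5)) = 2 + (-19 + 5) = 2 - 14 = -12)
(W(13) + ((48 + d(-7, -3)) - 22))*Z = (1 + ((48 + 4*(-7)**2) - 22))*(-12) = (1 + ((48 + 4*49) - 22))*(-12) = (1 + ((48 + 196) - 22))*(-12) = (1 + (244 - 22))*(-12) = (1 + 222)*(-12) = 223*(-12) = -2676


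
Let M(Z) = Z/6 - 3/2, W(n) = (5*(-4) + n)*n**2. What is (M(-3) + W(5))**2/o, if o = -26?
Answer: -10933/2 ≈ -5466.5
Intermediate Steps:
W(n) = n**2*(-20 + n) (W(n) = (-20 + n)*n**2 = n**2*(-20 + n))
M(Z) = -3/2 + Z/6 (M(Z) = Z*(1/6) - 3*1/2 = Z/6 - 3/2 = -3/2 + Z/6)
(M(-3) + W(5))**2/o = ((-3/2 + (1/6)*(-3)) + 5**2*(-20 + 5))**2/(-26) = ((-3/2 - 1/2) + 25*(-15))**2*(-1/26) = (-2 - 375)**2*(-1/26) = (-377)**2*(-1/26) = 142129*(-1/26) = -10933/2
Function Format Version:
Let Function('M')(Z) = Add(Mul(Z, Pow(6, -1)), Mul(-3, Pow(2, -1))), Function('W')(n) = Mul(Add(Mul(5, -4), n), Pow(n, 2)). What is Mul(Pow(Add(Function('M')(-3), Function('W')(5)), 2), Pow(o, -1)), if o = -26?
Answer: Rational(-10933, 2) ≈ -5466.5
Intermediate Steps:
Function('W')(n) = Mul(Pow(n, 2), Add(-20, n)) (Function('W')(n) = Mul(Add(-20, n), Pow(n, 2)) = Mul(Pow(n, 2), Add(-20, n)))
Function('M')(Z) = Add(Rational(-3, 2), Mul(Rational(1, 6), Z)) (Function('M')(Z) = Add(Mul(Z, Rational(1, 6)), Mul(-3, Rational(1, 2))) = Add(Mul(Rational(1, 6), Z), Rational(-3, 2)) = Add(Rational(-3, 2), Mul(Rational(1, 6), Z)))
Mul(Pow(Add(Function('M')(-3), Function('W')(5)), 2), Pow(o, -1)) = Mul(Pow(Add(Add(Rational(-3, 2), Mul(Rational(1, 6), -3)), Mul(Pow(5, 2), Add(-20, 5))), 2), Pow(-26, -1)) = Mul(Pow(Add(Add(Rational(-3, 2), Rational(-1, 2)), Mul(25, -15)), 2), Rational(-1, 26)) = Mul(Pow(Add(-2, -375), 2), Rational(-1, 26)) = Mul(Pow(-377, 2), Rational(-1, 26)) = Mul(142129, Rational(-1, 26)) = Rational(-10933, 2)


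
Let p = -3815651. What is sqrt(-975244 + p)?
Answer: I*sqrt(4790895) ≈ 2188.8*I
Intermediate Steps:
sqrt(-975244 + p) = sqrt(-975244 - 3815651) = sqrt(-4790895) = I*sqrt(4790895)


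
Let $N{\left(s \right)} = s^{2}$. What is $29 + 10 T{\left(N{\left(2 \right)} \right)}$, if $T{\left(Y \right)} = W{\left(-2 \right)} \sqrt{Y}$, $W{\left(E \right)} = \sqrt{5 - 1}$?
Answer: $69$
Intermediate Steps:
$W{\left(E \right)} = 2$ ($W{\left(E \right)} = \sqrt{4} = 2$)
$T{\left(Y \right)} = 2 \sqrt{Y}$
$29 + 10 T{\left(N{\left(2 \right)} \right)} = 29 + 10 \cdot 2 \sqrt{2^{2}} = 29 + 10 \cdot 2 \sqrt{4} = 29 + 10 \cdot 2 \cdot 2 = 29 + 10 \cdot 4 = 29 + 40 = 69$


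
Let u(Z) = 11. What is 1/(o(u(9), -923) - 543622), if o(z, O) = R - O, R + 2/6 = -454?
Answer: -3/1629460 ≈ -1.8411e-6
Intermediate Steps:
R = -1363/3 (R = -⅓ - 454 = -1363/3 ≈ -454.33)
o(z, O) = -1363/3 - O
1/(o(u(9), -923) - 543622) = 1/((-1363/3 - 1*(-923)) - 543622) = 1/((-1363/3 + 923) - 543622) = 1/(1406/3 - 543622) = 1/(-1629460/3) = -3/1629460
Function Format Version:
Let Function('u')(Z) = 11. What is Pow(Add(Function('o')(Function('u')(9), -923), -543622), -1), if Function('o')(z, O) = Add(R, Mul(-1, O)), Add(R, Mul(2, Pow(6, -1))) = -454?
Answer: Rational(-3, 1629460) ≈ -1.8411e-6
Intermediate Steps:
R = Rational(-1363, 3) (R = Add(Rational(-1, 3), -454) = Rational(-1363, 3) ≈ -454.33)
Function('o')(z, O) = Add(Rational(-1363, 3), Mul(-1, O))
Pow(Add(Function('o')(Function('u')(9), -923), -543622), -1) = Pow(Add(Add(Rational(-1363, 3), Mul(-1, -923)), -543622), -1) = Pow(Add(Add(Rational(-1363, 3), 923), -543622), -1) = Pow(Add(Rational(1406, 3), -543622), -1) = Pow(Rational(-1629460, 3), -1) = Rational(-3, 1629460)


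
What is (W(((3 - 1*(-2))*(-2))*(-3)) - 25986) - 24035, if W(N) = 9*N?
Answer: -49751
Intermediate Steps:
(W(((3 - 1*(-2))*(-2))*(-3)) - 25986) - 24035 = (9*(((3 - 1*(-2))*(-2))*(-3)) - 25986) - 24035 = (9*(((3 + 2)*(-2))*(-3)) - 25986) - 24035 = (9*((5*(-2))*(-3)) - 25986) - 24035 = (9*(-10*(-3)) - 25986) - 24035 = (9*30 - 25986) - 24035 = (270 - 25986) - 24035 = -25716 - 24035 = -49751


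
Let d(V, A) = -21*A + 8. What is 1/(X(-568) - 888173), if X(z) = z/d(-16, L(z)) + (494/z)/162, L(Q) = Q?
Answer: -17160984/15241923551005 ≈ -1.1259e-6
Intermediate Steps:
d(V, A) = 8 - 21*A
X(z) = 247/(81*z) + z/(8 - 21*z) (X(z) = z/(8 - 21*z) + (494/z)/162 = z/(8 - 21*z) + (494/z)*(1/162) = z/(8 - 21*z) + 247/(81*z) = 247/(81*z) + z/(8 - 21*z))
1/(X(-568) - 888173) = 1/((1/81)*(-1976 - 81*(-568)² + 5187*(-568))/(-568*(-8 + 21*(-568))) - 888173) = 1/((1/81)*(-1/568)*(-1976 - 81*322624 - 2946216)/(-8 - 11928) - 888173) = 1/((1/81)*(-1/568)*(-1976 - 26132544 - 2946216)/(-11936) - 888173) = 1/((1/81)*(-1/568)*(-1/11936)*(-29080736) - 888173) = 1/(-908773/17160984 - 888173) = 1/(-15241923551005/17160984) = -17160984/15241923551005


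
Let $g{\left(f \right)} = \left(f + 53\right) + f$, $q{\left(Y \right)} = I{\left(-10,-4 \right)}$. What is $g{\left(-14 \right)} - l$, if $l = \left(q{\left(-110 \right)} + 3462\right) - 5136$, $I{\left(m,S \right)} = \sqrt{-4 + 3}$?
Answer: $1699 - i \approx 1699.0 - 1.0 i$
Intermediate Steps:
$I{\left(m,S \right)} = i$ ($I{\left(m,S \right)} = \sqrt{-1} = i$)
$q{\left(Y \right)} = i$
$l = -1674 + i$ ($l = \left(i + 3462\right) - 5136 = \left(3462 + i\right) - 5136 = -1674 + i \approx -1674.0 + 1.0 i$)
$g{\left(f \right)} = 53 + 2 f$ ($g{\left(f \right)} = \left(53 + f\right) + f = 53 + 2 f$)
$g{\left(-14 \right)} - l = \left(53 + 2 \left(-14\right)\right) - \left(-1674 + i\right) = \left(53 - 28\right) + \left(1674 - i\right) = 25 + \left(1674 - i\right) = 1699 - i$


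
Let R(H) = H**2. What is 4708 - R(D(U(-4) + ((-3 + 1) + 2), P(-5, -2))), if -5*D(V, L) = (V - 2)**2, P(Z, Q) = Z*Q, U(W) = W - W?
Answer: 117684/25 ≈ 4707.4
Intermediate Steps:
U(W) = 0
P(Z, Q) = Q*Z
D(V, L) = -(-2 + V)**2/5 (D(V, L) = -(V - 2)**2/5 = -(-2 + V)**2/5)
4708 - R(D(U(-4) + ((-3 + 1) + 2), P(-5, -2))) = 4708 - (-(-2 + (0 + ((-3 + 1) + 2)))**2/5)**2 = 4708 - (-(-2 + (0 + (-2 + 2)))**2/5)**2 = 4708 - (-(-2 + (0 + 0))**2/5)**2 = 4708 - (-(-2 + 0)**2/5)**2 = 4708 - (-1/5*(-2)**2)**2 = 4708 - (-1/5*4)**2 = 4708 - (-4/5)**2 = 4708 - 1*16/25 = 4708 - 16/25 = 117684/25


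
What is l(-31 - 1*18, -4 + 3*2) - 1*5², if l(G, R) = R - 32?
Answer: -55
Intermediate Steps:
l(G, R) = -32 + R
l(-31 - 1*18, -4 + 3*2) - 1*5² = (-32 + (-4 + 3*2)) - 1*5² = (-32 + (-4 + 6)) - 1*25 = (-32 + 2) - 25 = -30 - 25 = -55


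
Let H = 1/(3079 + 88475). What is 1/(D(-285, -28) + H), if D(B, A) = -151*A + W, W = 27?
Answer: 91554/389562271 ≈ 0.00023502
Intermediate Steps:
D(B, A) = 27 - 151*A (D(B, A) = -151*A + 27 = 27 - 151*A)
H = 1/91554 ≈ 1.0923e-5
1/(D(-285, -28) + H) = 1/((27 - 151*(-28)) + 1/91554) = 1/((27 + 4228) + 1/91554) = 1/(4255 + 1/91554) = 1/(389562271/91554) = 91554/389562271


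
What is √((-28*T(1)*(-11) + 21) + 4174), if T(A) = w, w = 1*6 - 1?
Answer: √5735 ≈ 75.730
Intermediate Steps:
w = 5 (w = 6 - 1 = 5)
T(A) = 5
√((-28*T(1)*(-11) + 21) + 4174) = √((-140*(-11) + 21) + 4174) = √((-28*(-55) + 21) + 4174) = √((1540 + 21) + 4174) = √(1561 + 4174) = √5735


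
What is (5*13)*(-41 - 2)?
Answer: -2795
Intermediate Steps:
(5*13)*(-41 - 2) = 65*(-43) = -2795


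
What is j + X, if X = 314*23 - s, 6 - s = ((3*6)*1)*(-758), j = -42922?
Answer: -49350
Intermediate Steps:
s = 13650 (s = 6 - (3*6)*1*(-758) = 6 - 18*1*(-758) = 6 - 18*(-758) = 6 - 1*(-13644) = 6 + 13644 = 13650)
X = -6428 (X = 314*23 - 1*13650 = 7222 - 13650 = -6428)
j + X = -42922 - 6428 = -49350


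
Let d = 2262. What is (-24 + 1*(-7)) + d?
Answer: 2231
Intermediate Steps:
(-24 + 1*(-7)) + d = (-24 + 1*(-7)) + 2262 = (-24 - 7) + 2262 = -31 + 2262 = 2231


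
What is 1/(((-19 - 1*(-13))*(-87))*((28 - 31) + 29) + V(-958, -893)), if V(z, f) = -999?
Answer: 1/12573 ≈ 7.9536e-5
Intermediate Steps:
1/(((-19 - 1*(-13))*(-87))*((28 - 31) + 29) + V(-958, -893)) = 1/(((-19 - 1*(-13))*(-87))*((28 - 31) + 29) - 999) = 1/(((-19 + 13)*(-87))*(-3 + 29) - 999) = 1/(-6*(-87)*26 - 999) = 1/(522*26 - 999) = 1/(13572 - 999) = 1/12573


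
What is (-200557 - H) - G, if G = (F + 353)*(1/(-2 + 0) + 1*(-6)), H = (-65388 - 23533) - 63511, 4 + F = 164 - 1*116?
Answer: -91089/2 ≈ -45545.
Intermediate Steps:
F = 44 (F = -4 + (164 - 1*116) = -4 + (164 - 116) = -4 + 48 = 44)
H = -152432 (H = -88921 - 63511 = -152432)
G = -5161/2 (G = (44 + 353)*(1/(-2 + 0) + 1*(-6)) = 397*(1/(-2) - 6) = 397*(-1/2 - 6) = 397*(-13/2) = -5161/2 ≈ -2580.5)
(-200557 - H) - G = (-200557 - 1*(-152432)) - 1*(-5161/2) = (-200557 + 152432) + 5161/2 = -48125 + 5161/2 = -91089/2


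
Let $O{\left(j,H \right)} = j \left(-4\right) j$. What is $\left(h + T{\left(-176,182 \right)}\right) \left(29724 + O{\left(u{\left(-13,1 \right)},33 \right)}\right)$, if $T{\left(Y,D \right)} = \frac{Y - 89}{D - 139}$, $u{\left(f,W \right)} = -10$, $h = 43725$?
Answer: $\frac{55126480840}{43} \approx 1.282 \cdot 10^{9}$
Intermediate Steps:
$O{\left(j,H \right)} = - 4 j^{2}$ ($O{\left(j,H \right)} = - 4 j j = - 4 j^{2}$)
$T{\left(Y,D \right)} = \frac{-89 + Y}{-139 + D}$
$\left(h + T{\left(-176,182 \right)}\right) \left(29724 + O{\left(u{\left(-13,1 \right)},33 \right)}\right) = \left(43725 + \frac{-89 - 176}{-139 + 182}\right) \left(29724 - 4 \left(-10\right)^{2}\right) = \left(43725 + \frac{1}{43} \left(-265\right)\right) \left(29724 - 400\right) = \left(43725 - \frac{265}{43}\right) 29324 = \frac{1879910}{43} \cdot 29324 = \frac{55126480840}{43}$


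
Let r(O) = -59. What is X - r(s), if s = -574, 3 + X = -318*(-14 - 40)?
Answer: 17228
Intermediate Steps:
X = 17169 (X = -3 - 318*(-14 - 40) = -3 - 318*(-54) = -3 + 17172 = 17169)
X - r(s) = 17169 - 1*(-59) = 17169 + 59 = 17228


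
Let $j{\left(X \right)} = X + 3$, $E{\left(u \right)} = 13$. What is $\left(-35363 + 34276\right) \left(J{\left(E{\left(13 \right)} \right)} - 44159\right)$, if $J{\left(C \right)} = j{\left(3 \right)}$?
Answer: $47994311$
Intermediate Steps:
$j{\left(X \right)} = 3 + X$
$J{\left(C \right)} = 6$ ($J{\left(C \right)} = 3 + 3 = 6$)
$\left(-35363 + 34276\right) \left(J{\left(E{\left(13 \right)} \right)} - 44159\right) = \left(-35363 + 34276\right) \left(6 - 44159\right) = \left(-1087\right) \left(-44153\right) = 47994311$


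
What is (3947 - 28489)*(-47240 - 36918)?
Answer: 2065405636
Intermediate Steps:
(3947 - 28489)*(-47240 - 36918) = -24542*(-84158) = 2065405636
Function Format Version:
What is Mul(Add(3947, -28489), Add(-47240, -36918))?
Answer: 2065405636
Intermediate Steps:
Mul(Add(3947, -28489), Add(-47240, -36918)) = Mul(-24542, -84158) = 2065405636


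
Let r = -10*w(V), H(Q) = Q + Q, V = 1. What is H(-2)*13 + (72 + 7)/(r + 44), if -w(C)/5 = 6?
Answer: -17809/344 ≈ -51.770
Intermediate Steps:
H(Q) = 2*Q
w(C) = -30 (w(C) = -5*6 = -30)
r = 300 (r = -10*(-30) = 300)
H(-2)*13 + (72 + 7)/(r + 44) = (2*(-2))*13 + (72 + 7)/(300 + 44) = -4*13 + 79/344 = -52 + 79*(1/344) = -52 + 79/344 = -17809/344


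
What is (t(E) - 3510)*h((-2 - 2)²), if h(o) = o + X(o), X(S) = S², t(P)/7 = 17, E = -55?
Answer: -922352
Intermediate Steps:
t(P) = 119 (t(P) = 7*17 = 119)
h(o) = o + o²
(t(E) - 3510)*h((-2 - 2)²) = (119 - 3510)*((-2 - 2)²*(1 + (-2 - 2)²)) = -3391*(-4)²*(1 + (-4)²) = -54256*(1 + 16) = -54256*17 = -3391*272 = -922352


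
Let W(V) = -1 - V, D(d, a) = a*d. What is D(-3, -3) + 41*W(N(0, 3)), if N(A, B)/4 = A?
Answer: -32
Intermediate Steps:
N(A, B) = 4*A
D(-3, -3) + 41*W(N(0, 3)) = -3*(-3) + 41*(-1 - 4*0) = 9 + 41*(-1 - 1*0) = 9 + 41*(-1 + 0) = 9 + 41*(-1) = 9 - 41 = -32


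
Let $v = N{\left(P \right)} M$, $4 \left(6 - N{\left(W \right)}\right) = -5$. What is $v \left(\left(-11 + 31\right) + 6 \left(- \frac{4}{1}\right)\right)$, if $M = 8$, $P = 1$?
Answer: $-232$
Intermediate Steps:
$N{\left(W \right)} = \frac{29}{4}$ ($N{\left(W \right)} = 6 - - \frac{5}{4} = 6 + \frac{5}{4} = \frac{29}{4}$)
$v = 58$ ($v = \frac{29}{4} \cdot 8 = 58$)
$v \left(\left(-11 + 31\right) + 6 \left(- \frac{4}{1}\right)\right) = 58 \left(\left(-11 + 31\right) + 6 \left(- \frac{4}{1}\right)\right) = 58 \left(20 + 6 \left(\left(-4\right) 1\right)\right) = 58 \left(20 + 6 \left(-4\right)\right) = 58 \left(20 - 24\right) = 58 \left(-4\right) = -232$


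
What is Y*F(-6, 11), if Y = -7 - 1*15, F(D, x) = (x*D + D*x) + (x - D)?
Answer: 2530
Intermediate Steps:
F(D, x) = x - D + 2*D*x (F(D, x) = (D*x + D*x) + (x - D) = 2*D*x + (x - D) = x - D + 2*D*x)
Y = -22 (Y = -7 - 15 = -22)
Y*F(-6, 11) = -22*(11 - 1*(-6) + 2*(-6)*11) = -22*(11 + 6 - 132) = -22*(-115) = 2530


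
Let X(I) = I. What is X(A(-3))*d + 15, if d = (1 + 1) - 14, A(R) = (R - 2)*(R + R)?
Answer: -345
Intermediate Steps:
A(R) = 2*R*(-2 + R) (A(R) = (-2 + R)*(2*R) = 2*R*(-2 + R))
d = -12 (d = 2 - 14 = -12)
X(A(-3))*d + 15 = (2*(-3)*(-2 - 3))*(-12) + 15 = (2*(-3)*(-5))*(-12) + 15 = 30*(-12) + 15 = -360 + 15 = -345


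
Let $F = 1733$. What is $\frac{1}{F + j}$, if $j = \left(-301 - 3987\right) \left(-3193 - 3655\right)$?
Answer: $\frac{1}{29365957} \approx 3.4053 \cdot 10^{-8}$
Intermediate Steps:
$j = 29364224$ ($j = \left(-4288\right) \left(-6848\right) = 29364224$)
$\frac{1}{F + j} = \frac{1}{1733 + 29364224} = \frac{1}{29365957}$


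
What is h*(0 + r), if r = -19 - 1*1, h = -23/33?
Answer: 460/33 ≈ 13.939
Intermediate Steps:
h = -23/33 (h = -23*1/33 = -23/33 ≈ -0.69697)
r = -20 (r = -19 - 1 = -20)
h*(0 + r) = -23*(0 - 20)/33 = -23/33*(-20) = 460/33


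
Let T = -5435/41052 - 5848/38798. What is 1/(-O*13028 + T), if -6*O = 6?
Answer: 796367748/10374853551331 ≈ 7.6759e-5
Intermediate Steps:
T = -225469613/796367748 (T = -5435*1/41052 - 5848*1/38798 = -5435/41052 - 2924/19399 = -225469613/796367748 ≈ -0.28312)
O = -1 (O = -1/6*6 = -1)
1/(-O*13028 + T) = 1/(-(-1)*13028 - 225469613/796367748) = 1/(-1*(-13028) - 225469613/796367748) = 1/(13028 - 225469613/796367748) = 1/(10374853551331/796367748) = 796367748/10374853551331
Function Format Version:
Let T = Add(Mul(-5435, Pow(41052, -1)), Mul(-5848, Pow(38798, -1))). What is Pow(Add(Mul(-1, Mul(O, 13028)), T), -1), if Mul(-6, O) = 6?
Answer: Rational(796367748, 10374853551331) ≈ 7.6759e-5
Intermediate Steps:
T = Rational(-225469613, 796367748) (T = Add(Mul(-5435, Rational(1, 41052)), Mul(-5848, Rational(1, 38798))) = Add(Rational(-5435, 41052), Rational(-2924, 19399)) = Rational(-225469613, 796367748) ≈ -0.28312)
O = -1 (O = Mul(Rational(-1, 6), 6) = -1)
Pow(Add(Mul(-1, Mul(O, 13028)), T), -1) = Pow(Add(Mul(-1, Mul(-1, 13028)), Rational(-225469613, 796367748)), -1) = Pow(Add(Mul(-1, -13028), Rational(-225469613, 796367748)), -1) = Pow(Add(13028, Rational(-225469613, 796367748)), -1) = Pow(Rational(10374853551331, 796367748), -1) = Rational(796367748, 10374853551331)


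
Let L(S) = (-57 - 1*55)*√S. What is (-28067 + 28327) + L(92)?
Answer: 260 - 224*√23 ≈ -814.27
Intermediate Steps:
L(S) = -112*√S (L(S) = (-57 - 55)*√S = -112*√S)
(-28067 + 28327) + L(92) = (-28067 + 28327) - 224*√23 = 260 - 224*√23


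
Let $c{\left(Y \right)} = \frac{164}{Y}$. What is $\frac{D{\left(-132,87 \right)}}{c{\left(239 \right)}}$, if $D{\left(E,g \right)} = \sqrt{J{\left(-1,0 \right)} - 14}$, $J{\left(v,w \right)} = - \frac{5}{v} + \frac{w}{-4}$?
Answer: $\frac{717 i}{164} \approx 4.3719 i$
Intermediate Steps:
$J{\left(v,w \right)} = - \frac{5}{v} - \frac{w}{4}$ ($J{\left(v,w \right)} = - \frac{5}{v} + w \left(- \frac{1}{4}\right) = - \frac{5}{v} - \frac{w}{4}$)
$D{\left(E,g \right)} = 3 i$ ($D{\left(E,g \right)} = \sqrt{\left(- \frac{5}{-1} - 0\right) - 14} = \sqrt{\left(\left(-5\right) \left(-1\right) + 0\right) - 14} = \sqrt{\left(5 + 0\right) - 14} = \sqrt{5 - 14} = \sqrt{-9} = 3 i$)
$\frac{D{\left(-132,87 \right)}}{c{\left(239 \right)}} = \frac{3 i}{164 \cdot \frac{1}{239}} = \frac{3 i}{\frac{164}{239}} = 3 i \frac{239}{164} = \frac{717 i}{164}$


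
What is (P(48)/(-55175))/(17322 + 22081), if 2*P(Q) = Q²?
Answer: -1152/2174060525 ≈ -5.2988e-7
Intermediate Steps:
P(Q) = Q²/2
(P(48)/(-55175))/(17322 + 22081) = (((½)*48²)/(-55175))/(17322 + 22081) = (((½)*2304)*(-1/55175))/39403 = (1152*(-1/55175))*(1/39403) = -1152/55175*1/39403 = -1152/2174060525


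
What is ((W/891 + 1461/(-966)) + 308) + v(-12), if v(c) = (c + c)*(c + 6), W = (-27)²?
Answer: 1598525/3542 ≈ 451.31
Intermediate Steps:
W = 729
v(c) = 2*c*(6 + c) (v(c) = (2*c)*(6 + c) = 2*c*(6 + c))
((W/891 + 1461/(-966)) + 308) + v(-12) = ((729/891 + 1461/(-966)) + 308) + 2*(-12)*(6 - 12) = ((729*(1/891) + 1461*(-1/966)) + 308) + 2*(-12)*(-6) = ((9/11 - 487/322) + 308) + 144 = (-2459/3542 + 308) + 144 = 1088477/3542 + 144 = 1598525/3542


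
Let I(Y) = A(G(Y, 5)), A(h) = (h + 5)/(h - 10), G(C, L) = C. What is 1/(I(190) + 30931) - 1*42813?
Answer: -15891543393/371185 ≈ -42813.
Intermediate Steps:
A(h) = (5 + h)/(-10 + h)
I(Y) = (5 + Y)/(-10 + Y)
1/(I(190) + 30931) - 1*42813 = 1/((5 + 190)/(-10 + 190) + 30931) - 1*42813 = 1/(195/180 + 30931) - 42813 = 1/((1/180)*195 + 30931) - 42813 = 1/(13/12 + 30931) - 42813 = 1/(371185/12) - 42813 = 12/371185 - 42813 = -15891543393/371185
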